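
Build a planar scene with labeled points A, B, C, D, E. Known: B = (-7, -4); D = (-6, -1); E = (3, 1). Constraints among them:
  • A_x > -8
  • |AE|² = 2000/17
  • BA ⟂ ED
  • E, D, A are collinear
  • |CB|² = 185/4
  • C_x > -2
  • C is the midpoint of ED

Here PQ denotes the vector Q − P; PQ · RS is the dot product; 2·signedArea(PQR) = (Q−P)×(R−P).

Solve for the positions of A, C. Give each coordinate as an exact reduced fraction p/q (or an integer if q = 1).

A = (-129/17, -23/17)
C = (-3/2, 0)

1. A_x = -129/17  [E, D, A are collinear ∩ BA ⟂ ED]
2. A_y = -23/17  [E, D, A are collinear ∩ BA ⟂ ED]
   → A = (-129/17, -23/17)
3. C_x = -3/2  [C is the midpoint of ED]
4. C_y = 0  [C is the midpoint of ED]
   → C = (-3/2, 0)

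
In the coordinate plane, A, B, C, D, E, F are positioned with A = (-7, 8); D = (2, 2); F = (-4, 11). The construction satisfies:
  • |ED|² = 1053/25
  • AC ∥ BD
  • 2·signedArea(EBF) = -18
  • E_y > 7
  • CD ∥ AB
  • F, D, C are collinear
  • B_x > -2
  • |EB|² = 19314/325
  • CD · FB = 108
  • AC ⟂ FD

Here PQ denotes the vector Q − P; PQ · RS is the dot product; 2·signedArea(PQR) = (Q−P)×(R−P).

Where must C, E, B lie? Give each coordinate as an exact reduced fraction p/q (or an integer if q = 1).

B = (-19/13, -4/13)
C = (-46/13, 134/13)
E = (-8/5, 37/5)

1. C_x = -46/13  [F, D, C are collinear ∩ AC ⟂ FD]
2. C_y = 134/13  [F, D, C are collinear ∩ AC ⟂ FD]
   → C = (-46/13, 134/13)
3. B_x = -19/13  [AC ∥ BD ∩ CD ∥ AB]
4. B_y = -4/13  [AC ∥ BD ∩ CD ∥ AB]
   → B = (-19/13, -4/13)
5. E_x = -8/5  [line -147/13·x + -33/13·y + 9/13 = 0 ∩ |ED|² = 1053/25]
6. E_y = 37/5  [line -147/13·x + -33/13·y + 9/13 = 0 ∩ |ED|² = 1053/25]
   → E = (-8/5, 37/5)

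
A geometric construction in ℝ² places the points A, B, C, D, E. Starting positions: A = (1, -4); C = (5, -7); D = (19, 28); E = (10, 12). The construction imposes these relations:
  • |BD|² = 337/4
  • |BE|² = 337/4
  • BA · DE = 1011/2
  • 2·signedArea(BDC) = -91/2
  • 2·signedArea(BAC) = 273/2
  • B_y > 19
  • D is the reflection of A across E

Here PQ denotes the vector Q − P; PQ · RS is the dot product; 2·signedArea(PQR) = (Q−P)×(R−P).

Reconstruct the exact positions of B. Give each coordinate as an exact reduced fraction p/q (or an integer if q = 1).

B = (29/2, 20)

1. B_x = 29/2  [2·signedArea(BDC) = -91/2 ∩ BA · DE = 1011/2]
2. B_y = 20  [2·signedArea(BDC) = -91/2 ∩ BA · DE = 1011/2]
   → B = (29/2, 20)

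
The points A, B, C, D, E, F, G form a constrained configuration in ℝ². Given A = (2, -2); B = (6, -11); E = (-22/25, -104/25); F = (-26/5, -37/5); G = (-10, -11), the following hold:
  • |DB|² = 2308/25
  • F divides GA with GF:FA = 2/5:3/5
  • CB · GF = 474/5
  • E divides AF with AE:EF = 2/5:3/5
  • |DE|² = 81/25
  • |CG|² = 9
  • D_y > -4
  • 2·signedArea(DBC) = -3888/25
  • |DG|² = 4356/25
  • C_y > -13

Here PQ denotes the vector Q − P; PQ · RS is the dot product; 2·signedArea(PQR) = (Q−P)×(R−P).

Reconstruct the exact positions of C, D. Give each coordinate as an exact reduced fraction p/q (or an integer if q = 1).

C = (-62/5, -64/5)
D = (14/25, -77/25)

1. C_x = -62/5  [line -24/5·x + -18/5·y + -528/5 = 0 ∩ |CG|² = 9]
2. C_y = -64/5  [line -24/5·x + -18/5·y + -528/5 = 0 ∩ |CG|² = 9]
   → C = (-62/5, -64/5)
3. D_x = 14/25  [line 9/5·x + -92/5·y + -1442/25 = 0 ∩ |DG|² = 4356/25]
4. D_y = -77/25  [line 9/5·x + -92/5·y + -1442/25 = 0 ∩ |DG|² = 4356/25]
   → D = (14/25, -77/25)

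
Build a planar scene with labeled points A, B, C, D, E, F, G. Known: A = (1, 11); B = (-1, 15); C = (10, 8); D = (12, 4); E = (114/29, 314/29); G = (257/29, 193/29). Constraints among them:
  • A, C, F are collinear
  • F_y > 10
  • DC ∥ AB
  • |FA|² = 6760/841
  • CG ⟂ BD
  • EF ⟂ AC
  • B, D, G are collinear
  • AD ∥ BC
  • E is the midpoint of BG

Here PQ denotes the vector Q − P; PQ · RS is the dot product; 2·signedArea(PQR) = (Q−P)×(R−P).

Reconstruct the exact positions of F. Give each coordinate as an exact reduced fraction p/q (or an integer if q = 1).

1. F_x = 107/29  [A, C, F are collinear ∩ EF ⟂ AC]
2. F_y = 293/29  [A, C, F are collinear ∩ EF ⟂ AC]
   → F = (107/29, 293/29)

F = (107/29, 293/29)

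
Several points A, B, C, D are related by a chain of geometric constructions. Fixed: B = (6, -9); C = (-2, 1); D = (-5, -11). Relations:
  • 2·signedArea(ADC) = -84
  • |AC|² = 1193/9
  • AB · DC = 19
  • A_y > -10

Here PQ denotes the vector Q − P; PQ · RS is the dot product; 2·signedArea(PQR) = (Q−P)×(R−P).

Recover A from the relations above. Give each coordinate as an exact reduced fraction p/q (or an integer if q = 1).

A = (7/3, -29/3)

1. A_x = 7/3  [2·signedArea(ADC) = -84 ∩ AB · DC = 19]
2. A_y = -29/3  [2·signedArea(ADC) = -84 ∩ AB · DC = 19]
   → A = (7/3, -29/3)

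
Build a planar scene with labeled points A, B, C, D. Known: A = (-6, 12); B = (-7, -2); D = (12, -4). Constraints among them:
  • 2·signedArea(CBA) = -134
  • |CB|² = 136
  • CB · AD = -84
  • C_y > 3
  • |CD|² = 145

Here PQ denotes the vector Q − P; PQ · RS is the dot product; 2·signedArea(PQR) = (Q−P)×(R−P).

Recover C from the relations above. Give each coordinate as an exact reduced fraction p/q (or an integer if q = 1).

C = (3, 4)

1. C_x = 3  [CB · AD = -84 ∩ 2·signedArea(CBA) = -134]
2. C_y = 4  [CB · AD = -84 ∩ 2·signedArea(CBA) = -134]
   → C = (3, 4)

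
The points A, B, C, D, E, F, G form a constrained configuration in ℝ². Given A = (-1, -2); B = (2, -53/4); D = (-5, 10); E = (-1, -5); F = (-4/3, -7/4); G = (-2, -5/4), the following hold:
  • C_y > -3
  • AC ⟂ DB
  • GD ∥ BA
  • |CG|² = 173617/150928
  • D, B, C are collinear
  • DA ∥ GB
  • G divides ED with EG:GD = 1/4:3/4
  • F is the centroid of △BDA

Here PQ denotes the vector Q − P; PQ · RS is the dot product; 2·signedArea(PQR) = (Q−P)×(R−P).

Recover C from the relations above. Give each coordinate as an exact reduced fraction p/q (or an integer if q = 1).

C = (-12781/9433, -19874/9433)

1. C_x = -12781/9433  [D, B, C are collinear ∩ AC ⟂ DB]
2. C_y = -19874/9433  [D, B, C are collinear ∩ AC ⟂ DB]
   → C = (-12781/9433, -19874/9433)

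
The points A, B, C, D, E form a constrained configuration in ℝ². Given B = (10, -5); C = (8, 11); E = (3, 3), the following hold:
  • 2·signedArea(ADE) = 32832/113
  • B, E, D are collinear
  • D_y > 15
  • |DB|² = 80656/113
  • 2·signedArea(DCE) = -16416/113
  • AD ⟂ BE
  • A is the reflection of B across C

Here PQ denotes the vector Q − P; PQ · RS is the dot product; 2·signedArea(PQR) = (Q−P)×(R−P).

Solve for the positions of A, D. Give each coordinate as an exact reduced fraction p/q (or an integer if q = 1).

A = (6, 27)
D = (-858/113, 1707/113)

1. A_x = 6  [A is the reflection of B across C]
2. A_y = 27  [A is the reflection of B across C]
   → A = (6, 27)
3. D_x = -858/113  [B, E, D are collinear ∩ AD ⟂ BE]
4. D_y = 1707/113  [B, E, D are collinear ∩ AD ⟂ BE]
   → D = (-858/113, 1707/113)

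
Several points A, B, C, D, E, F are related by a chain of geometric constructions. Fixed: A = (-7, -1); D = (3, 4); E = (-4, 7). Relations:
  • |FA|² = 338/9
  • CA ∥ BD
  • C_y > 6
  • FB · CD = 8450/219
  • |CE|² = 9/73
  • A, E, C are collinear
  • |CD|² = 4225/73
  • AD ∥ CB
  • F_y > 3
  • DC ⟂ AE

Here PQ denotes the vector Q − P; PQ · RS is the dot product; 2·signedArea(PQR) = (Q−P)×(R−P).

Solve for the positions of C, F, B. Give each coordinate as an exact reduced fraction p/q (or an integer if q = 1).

B = (429/73, 852/73)
C = (-301/73, 487/73)
F = (-8/3, 10/3)

1. C_x = -301/73  [A, E, C are collinear ∩ DC ⟂ AE]
2. C_y = 487/73  [A, E, C are collinear ∩ DC ⟂ AE]
   → C = (-301/73, 487/73)
3. B_x = 429/73  [CA ∥ BD ∩ AD ∥ CB]
4. B_y = 852/73  [CA ∥ BD ∩ AD ∥ CB]
   → B = (429/73, 852/73)
5. F_x = -8/3  [line -520/73·x + 195/73·y + -6110/219 = 0 ∩ |FA|² = 338/9]
6. F_y = 10/3  [line -520/73·x + 195/73·y + -6110/219 = 0 ∩ |FA|² = 338/9]
   → F = (-8/3, 10/3)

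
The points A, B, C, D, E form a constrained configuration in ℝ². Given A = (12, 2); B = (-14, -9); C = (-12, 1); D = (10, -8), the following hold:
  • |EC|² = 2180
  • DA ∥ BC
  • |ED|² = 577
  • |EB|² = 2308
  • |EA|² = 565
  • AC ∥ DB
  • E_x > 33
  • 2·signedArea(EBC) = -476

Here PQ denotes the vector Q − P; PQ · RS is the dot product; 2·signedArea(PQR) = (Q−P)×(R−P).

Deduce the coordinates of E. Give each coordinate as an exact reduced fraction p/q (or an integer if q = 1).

E = (34, -7)

1. E_x = 34  [line -10·x + 2·y + 354 = 0 ∩ |ED|² = 577]
2. E_y = -7  [line -10·x + 2·y + 354 = 0 ∩ |ED|² = 577]
   → E = (34, -7)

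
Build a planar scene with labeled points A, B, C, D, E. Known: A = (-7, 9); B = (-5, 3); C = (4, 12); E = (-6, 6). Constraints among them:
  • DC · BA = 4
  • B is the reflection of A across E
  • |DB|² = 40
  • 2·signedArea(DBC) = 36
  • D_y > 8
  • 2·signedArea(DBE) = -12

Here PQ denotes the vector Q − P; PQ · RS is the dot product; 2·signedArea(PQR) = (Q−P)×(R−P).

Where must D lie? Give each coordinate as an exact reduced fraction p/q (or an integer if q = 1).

1. D_x = -3  [2·signedArea(DBC) = 36 ∩ DC · BA = 4]
2. D_y = 9  [2·signedArea(DBC) = 36 ∩ DC · BA = 4]
   → D = (-3, 9)

D = (-3, 9)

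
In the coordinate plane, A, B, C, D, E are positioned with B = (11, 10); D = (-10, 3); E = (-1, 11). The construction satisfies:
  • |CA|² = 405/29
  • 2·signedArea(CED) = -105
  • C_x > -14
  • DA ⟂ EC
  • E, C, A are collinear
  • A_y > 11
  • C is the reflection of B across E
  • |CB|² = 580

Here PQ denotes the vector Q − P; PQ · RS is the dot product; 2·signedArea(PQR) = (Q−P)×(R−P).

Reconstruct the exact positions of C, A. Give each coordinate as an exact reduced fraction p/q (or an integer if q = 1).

1. C_x = -13  [C is the reflection of B across E]
2. C_y = 12  [C is the reflection of B across E]
   → C = (-13, 12)
3. A_x = -269/29  [E, C, A are collinear ∩ DA ⟂ EC]
4. A_y = 339/29  [E, C, A are collinear ∩ DA ⟂ EC]
   → A = (-269/29, 339/29)

A = (-269/29, 339/29)
C = (-13, 12)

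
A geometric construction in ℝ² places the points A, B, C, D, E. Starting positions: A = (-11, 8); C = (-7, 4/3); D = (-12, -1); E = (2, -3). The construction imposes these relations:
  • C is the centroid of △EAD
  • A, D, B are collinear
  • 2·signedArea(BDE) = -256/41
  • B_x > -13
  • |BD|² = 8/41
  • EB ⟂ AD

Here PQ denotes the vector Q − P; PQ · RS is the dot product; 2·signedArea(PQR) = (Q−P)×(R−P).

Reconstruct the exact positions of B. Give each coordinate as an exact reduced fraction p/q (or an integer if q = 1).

B = (-494/41, -59/41)

1. B_x = -494/41  [A, D, B are collinear ∩ EB ⟂ AD]
2. B_y = -59/41  [A, D, B are collinear ∩ EB ⟂ AD]
   → B = (-494/41, -59/41)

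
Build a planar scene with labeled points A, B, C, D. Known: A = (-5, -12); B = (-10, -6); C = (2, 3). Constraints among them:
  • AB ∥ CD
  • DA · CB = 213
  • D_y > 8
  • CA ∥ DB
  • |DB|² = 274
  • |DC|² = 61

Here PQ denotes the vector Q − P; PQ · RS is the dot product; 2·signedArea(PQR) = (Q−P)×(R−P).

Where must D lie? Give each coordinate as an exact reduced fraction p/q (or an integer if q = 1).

D = (-3, 9)

1. D_x = -3  [CA ∥ DB ∩ AB ∥ CD]
2. D_y = 9  [CA ∥ DB ∩ AB ∥ CD]
   → D = (-3, 9)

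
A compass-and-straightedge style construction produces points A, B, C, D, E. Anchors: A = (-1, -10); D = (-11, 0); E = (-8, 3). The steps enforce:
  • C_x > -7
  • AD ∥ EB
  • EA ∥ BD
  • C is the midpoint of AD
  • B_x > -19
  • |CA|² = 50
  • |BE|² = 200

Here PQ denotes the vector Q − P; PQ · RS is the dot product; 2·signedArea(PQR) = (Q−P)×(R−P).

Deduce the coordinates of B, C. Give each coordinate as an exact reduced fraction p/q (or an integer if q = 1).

B = (-18, 13)
C = (-6, -5)

1. B_x = -18  [EA ∥ BD ∩ AD ∥ EB]
2. B_y = 13  [EA ∥ BD ∩ AD ∥ EB]
   → B = (-18, 13)
3. C_x = -6  [C is the midpoint of AD]
4. C_y = -5  [C is the midpoint of AD]
   → C = (-6, -5)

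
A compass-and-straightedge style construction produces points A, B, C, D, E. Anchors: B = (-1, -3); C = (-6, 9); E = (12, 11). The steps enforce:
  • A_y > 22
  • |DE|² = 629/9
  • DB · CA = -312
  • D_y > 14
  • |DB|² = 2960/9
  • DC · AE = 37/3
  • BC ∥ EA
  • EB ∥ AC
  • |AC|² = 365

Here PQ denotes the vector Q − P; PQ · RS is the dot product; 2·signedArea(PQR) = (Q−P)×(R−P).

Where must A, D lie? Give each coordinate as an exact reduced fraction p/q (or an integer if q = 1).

1. A_x = 7  [EB ∥ AC ∩ BC ∥ EA]
2. A_y = 23  [EB ∥ AC ∩ BC ∥ EA]
   → A = (7, 23)
3. D_x = 13/3  [DB · CA = -312 ∩ DC · AE = 37/3]
4. D_y = 43/3  [DB · CA = -312 ∩ DC · AE = 37/3]
   → D = (13/3, 43/3)

A = (7, 23)
D = (13/3, 43/3)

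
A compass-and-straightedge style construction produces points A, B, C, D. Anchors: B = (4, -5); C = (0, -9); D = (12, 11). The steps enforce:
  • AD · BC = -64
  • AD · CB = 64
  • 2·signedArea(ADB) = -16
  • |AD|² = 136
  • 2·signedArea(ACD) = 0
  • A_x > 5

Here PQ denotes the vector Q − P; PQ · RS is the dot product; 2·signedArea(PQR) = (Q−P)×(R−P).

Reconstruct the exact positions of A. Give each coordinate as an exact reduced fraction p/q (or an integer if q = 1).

A = (6, 1)

1. A_x = 6  [2·signedArea(ACD) = 0 ∩ AD · BC = -64]
2. A_y = 1  [2·signedArea(ACD) = 0 ∩ AD · BC = -64]
   → A = (6, 1)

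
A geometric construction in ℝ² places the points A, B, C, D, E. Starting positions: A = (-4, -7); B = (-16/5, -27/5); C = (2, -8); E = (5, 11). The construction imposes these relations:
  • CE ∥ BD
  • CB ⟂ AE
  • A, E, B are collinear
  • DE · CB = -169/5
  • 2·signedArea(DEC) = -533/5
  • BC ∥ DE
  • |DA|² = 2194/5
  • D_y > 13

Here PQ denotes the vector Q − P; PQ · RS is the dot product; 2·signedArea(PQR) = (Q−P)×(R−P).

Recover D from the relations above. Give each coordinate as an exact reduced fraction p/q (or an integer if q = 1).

D = (-1/5, 68/5)

1. D_x = -1/5  [BC ∥ DE ∩ CE ∥ BD]
2. D_y = 68/5  [BC ∥ DE ∩ CE ∥ BD]
   → D = (-1/5, 68/5)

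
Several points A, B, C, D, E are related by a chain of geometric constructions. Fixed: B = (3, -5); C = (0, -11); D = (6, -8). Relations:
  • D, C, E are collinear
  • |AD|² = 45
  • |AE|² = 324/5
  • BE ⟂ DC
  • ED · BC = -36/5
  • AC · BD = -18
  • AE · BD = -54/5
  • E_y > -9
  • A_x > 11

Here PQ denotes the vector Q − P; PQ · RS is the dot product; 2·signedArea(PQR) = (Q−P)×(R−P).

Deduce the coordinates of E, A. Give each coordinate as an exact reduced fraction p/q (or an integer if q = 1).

1. E_x = 24/5  [D, C, E are collinear ∩ BE ⟂ DC]
2. E_y = -43/5  [D, C, E are collinear ∩ BE ⟂ DC]
   → E = (24/5, -43/5)
3. A_x = 12  [line -3·x + 3·y + 51 = 0 ∩ |AD|² = 45]
4. A_y = -5  [line -3·x + 3·y + 51 = 0 ∩ |AD|² = 45]
   → A = (12, -5)

A = (12, -5)
E = (24/5, -43/5)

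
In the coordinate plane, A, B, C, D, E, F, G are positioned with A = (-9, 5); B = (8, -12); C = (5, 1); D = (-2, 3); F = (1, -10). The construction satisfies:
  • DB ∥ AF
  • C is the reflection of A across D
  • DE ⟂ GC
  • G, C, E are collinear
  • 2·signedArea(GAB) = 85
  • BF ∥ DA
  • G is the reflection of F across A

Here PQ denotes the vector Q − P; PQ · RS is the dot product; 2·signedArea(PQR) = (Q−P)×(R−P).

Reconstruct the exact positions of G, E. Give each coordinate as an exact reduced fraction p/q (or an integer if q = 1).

E = (-259/937, 4851/937)
G = (-19, 20)

1. G_x = -19  [G is the reflection of F across A]
2. G_y = 20  [G is the reflection of F across A]
   → G = (-19, 20)
3. E_x = -259/937  [G, C, E are collinear ∩ DE ⟂ GC]
4. E_y = 4851/937  [G, C, E are collinear ∩ DE ⟂ GC]
   → E = (-259/937, 4851/937)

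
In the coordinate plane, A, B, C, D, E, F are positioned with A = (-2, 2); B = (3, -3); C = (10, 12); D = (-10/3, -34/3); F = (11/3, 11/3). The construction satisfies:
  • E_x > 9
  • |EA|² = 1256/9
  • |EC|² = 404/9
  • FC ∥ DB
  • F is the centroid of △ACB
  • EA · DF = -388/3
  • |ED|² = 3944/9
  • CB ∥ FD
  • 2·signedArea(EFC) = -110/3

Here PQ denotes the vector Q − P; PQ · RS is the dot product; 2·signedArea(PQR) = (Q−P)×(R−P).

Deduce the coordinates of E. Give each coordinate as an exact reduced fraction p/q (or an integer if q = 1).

E = (28/3, 16/3)

1. E_x = 28/3  [2·signedArea(EFC) = -110/3 ∩ EA · DF = -388/3]
2. E_y = 16/3  [2·signedArea(EFC) = -110/3 ∩ EA · DF = -388/3]
   → E = (28/3, 16/3)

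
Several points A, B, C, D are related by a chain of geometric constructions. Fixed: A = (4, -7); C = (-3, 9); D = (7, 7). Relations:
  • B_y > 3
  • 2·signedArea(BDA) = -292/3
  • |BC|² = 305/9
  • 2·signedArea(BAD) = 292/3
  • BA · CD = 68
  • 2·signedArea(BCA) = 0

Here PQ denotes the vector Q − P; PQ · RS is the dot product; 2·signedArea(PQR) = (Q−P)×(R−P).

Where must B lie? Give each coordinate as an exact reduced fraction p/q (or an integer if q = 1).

B = (-2/3, 11/3)

1. B_x = -2/3  [2·signedArea(BCA) = 0 ∩ 2·signedArea(BDA) = -292/3]
2. B_y = 11/3  [2·signedArea(BCA) = 0 ∩ 2·signedArea(BDA) = -292/3]
   → B = (-2/3, 11/3)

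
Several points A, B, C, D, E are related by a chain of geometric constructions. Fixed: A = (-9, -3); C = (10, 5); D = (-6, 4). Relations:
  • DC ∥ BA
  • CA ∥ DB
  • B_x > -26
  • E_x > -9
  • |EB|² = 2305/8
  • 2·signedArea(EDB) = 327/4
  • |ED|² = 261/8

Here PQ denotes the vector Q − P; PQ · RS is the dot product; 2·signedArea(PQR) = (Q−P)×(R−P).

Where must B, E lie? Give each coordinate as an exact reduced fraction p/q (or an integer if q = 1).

B = (-25, -4)
E = (-33/4, -5/4)

1. B_x = -25  [DC ∥ BA ∩ CA ∥ DB]
2. B_y = -4  [DC ∥ BA ∩ CA ∥ DB]
   → B = (-25, -4)
3. E_x = -33/4  [line 8·x + -19·y + 169/4 = 0 ∩ |EB|² = 2305/8]
4. E_y = -5/4  [line 8·x + -19·y + 169/4 = 0 ∩ |EB|² = 2305/8]
   → E = (-33/4, -5/4)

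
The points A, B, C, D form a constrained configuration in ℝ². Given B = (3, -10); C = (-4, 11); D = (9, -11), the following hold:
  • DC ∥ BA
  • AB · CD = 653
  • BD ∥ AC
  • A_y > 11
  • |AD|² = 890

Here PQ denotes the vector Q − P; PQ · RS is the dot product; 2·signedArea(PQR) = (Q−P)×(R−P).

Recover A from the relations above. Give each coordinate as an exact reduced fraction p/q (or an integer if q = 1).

1. A_x = -10  [BD ∥ AC ∩ DC ∥ BA]
2. A_y = 12  [BD ∥ AC ∩ DC ∥ BA]
   → A = (-10, 12)

A = (-10, 12)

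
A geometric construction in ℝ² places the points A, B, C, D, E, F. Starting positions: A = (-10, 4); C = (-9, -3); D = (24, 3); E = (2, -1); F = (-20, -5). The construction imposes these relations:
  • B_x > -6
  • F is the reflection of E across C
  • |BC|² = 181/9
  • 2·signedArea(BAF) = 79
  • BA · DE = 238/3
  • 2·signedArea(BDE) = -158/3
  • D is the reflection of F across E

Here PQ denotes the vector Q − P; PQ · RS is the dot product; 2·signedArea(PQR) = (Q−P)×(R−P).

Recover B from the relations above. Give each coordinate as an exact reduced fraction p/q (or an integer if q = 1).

B = (-17/3, 0)

1. B_x = -17/3  [BA · DE = 238/3 ∩ 2·signedArea(BAF) = 79]
2. B_y = 0  [BA · DE = 238/3 ∩ 2·signedArea(BAF) = 79]
   → B = (-17/3, 0)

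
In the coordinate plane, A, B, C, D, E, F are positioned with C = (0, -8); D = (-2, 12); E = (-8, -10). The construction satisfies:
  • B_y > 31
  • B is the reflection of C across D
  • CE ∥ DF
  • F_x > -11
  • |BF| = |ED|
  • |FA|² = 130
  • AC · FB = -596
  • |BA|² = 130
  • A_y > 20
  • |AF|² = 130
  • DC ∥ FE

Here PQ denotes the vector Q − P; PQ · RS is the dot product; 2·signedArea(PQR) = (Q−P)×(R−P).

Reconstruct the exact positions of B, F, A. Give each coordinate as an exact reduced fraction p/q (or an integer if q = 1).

A = (-7, 21)
B = (-4, 32)
F = (-10, 10)

1. B_x = -4  [B is the reflection of C across D]
2. B_y = 32  [B is the reflection of C across D]
   → B = (-4, 32)
3. F_x = -10  [DC ∥ FE ∩ CE ∥ DF]
4. F_y = 10  [DC ∥ FE ∩ CE ∥ DF]
   → F = (-10, 10)
5. A_x = -7  [line -6·x + -22·y + 420 = 0 ∩ |AF|² = 130]
6. A_y = 21  [line -6·x + -22·y + 420 = 0 ∩ |AF|² = 130]
   → A = (-7, 21)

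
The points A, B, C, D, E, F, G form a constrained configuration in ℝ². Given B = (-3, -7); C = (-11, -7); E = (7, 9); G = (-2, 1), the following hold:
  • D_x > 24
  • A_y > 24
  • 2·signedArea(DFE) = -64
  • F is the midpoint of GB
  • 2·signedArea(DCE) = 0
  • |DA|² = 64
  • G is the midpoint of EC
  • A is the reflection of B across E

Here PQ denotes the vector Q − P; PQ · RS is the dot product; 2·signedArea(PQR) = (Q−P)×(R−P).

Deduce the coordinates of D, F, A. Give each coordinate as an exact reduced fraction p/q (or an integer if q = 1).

1. F_x = -5/2  [F is the midpoint of GB]
2. F_y = -3  [F is the midpoint of GB]
   → F = (-5/2, -3)
3. A_x = 17  [A is the reflection of B across E]
4. A_y = 25  [A is the reflection of B across E]
   → A = (17, 25)
5. D_x = 25  [2·signedArea(DCE) = 0 ∩ 2·signedArea(DFE) = -64]
6. D_y = 25  [2·signedArea(DCE) = 0 ∩ 2·signedArea(DFE) = -64]
   → D = (25, 25)

A = (17, 25)
D = (25, 25)
F = (-5/2, -3)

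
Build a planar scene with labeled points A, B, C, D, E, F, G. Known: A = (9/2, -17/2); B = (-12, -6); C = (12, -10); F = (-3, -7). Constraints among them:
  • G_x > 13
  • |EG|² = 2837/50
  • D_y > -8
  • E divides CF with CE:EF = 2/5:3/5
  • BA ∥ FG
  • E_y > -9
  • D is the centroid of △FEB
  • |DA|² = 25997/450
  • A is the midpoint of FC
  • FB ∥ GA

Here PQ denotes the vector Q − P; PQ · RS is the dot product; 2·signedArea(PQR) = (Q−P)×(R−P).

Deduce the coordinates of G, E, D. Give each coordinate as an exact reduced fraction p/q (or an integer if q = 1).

1. G_x = 27/2  [FB ∥ GA ∩ BA ∥ FG]
2. G_y = -19/2  [FB ∥ GA ∩ BA ∥ FG]
   → G = (27/2, -19/2)
3. E_x = 6  [E divides CF with CE:EF = 2/5:3/5]
4. E_y = -44/5  [E divides CF with CE:EF = 2/5:3/5]
   → E = (6, -44/5)
5. D_x = -3  [D is the centroid of △FEB]
6. D_y = -109/15  [D is the centroid of △FEB]
   → D = (-3, -109/15)

D = (-3, -109/15)
E = (6, -44/5)
G = (27/2, -19/2)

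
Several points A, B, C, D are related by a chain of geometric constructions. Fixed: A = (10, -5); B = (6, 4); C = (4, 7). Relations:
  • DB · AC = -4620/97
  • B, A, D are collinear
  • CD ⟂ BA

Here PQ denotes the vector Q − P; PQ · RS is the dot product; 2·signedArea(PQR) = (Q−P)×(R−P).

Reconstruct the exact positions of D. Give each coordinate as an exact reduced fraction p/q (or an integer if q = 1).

D = (442/97, 703/97)

1. D_x = 442/97  [B, A, D are collinear ∩ CD ⟂ BA]
2. D_y = 703/97  [B, A, D are collinear ∩ CD ⟂ BA]
   → D = (442/97, 703/97)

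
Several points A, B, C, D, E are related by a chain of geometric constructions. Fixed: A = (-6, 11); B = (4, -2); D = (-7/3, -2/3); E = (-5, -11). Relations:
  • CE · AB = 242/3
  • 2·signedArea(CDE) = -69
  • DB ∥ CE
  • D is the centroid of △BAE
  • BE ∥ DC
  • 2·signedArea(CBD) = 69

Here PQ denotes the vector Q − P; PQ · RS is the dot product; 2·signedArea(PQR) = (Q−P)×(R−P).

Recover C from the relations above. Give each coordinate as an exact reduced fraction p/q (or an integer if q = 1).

C = (-34/3, -29/3)

1. C_x = -34/3  [DB ∥ CE ∩ BE ∥ DC]
2. C_y = -29/3  [DB ∥ CE ∩ BE ∥ DC]
   → C = (-34/3, -29/3)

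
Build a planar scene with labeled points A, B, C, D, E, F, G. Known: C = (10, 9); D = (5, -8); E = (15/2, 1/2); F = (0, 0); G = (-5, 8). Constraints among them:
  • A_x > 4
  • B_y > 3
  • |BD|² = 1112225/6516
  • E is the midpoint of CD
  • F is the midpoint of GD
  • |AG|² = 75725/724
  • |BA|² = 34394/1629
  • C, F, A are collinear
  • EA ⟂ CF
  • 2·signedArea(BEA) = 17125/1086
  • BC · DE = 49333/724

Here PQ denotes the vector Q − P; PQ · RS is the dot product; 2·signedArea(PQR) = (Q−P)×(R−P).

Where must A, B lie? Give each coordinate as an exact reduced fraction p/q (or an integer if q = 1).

A = (795/181, 1431/362)
B = (-110/543, 4327/1086)

1. A_x = 795/181  [C, F, A are collinear ∩ EA ⟂ CF]
2. A_y = 1431/362  [C, F, A are collinear ∩ EA ⟂ CF]
   → A = (795/181, 1431/362)
3. B_x = -110/543  [BC · DE = 49333/724 ∩ 2·signedArea(BEA) = 17125/1086]
4. B_y = 4327/1086  [BC · DE = 49333/724 ∩ 2·signedArea(BEA) = 17125/1086]
   → B = (-110/543, 4327/1086)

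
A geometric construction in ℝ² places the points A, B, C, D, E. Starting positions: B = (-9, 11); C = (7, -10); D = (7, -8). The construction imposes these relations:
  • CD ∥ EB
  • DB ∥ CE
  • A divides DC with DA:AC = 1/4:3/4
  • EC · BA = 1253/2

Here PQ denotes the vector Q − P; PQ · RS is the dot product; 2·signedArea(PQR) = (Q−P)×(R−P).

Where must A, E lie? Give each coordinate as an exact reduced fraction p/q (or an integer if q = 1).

1. A_x = 7  [A divides DC with DA:AC = 1/4:3/4]
2. A_y = -17/2  [A divides DC with DA:AC = 1/4:3/4]
   → A = (7, -17/2)
3. E_x = -9  [CD ∥ EB ∩ DB ∥ CE]
4. E_y = 9  [CD ∥ EB ∩ DB ∥ CE]
   → E = (-9, 9)

A = (7, -17/2)
E = (-9, 9)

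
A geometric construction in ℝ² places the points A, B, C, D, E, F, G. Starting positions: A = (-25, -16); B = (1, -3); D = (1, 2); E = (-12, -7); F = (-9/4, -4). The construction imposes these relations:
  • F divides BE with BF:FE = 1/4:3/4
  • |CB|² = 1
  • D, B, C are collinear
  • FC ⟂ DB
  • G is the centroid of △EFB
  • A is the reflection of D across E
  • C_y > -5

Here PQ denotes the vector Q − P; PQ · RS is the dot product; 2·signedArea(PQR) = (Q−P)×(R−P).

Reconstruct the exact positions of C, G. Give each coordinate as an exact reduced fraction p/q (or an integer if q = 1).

1. C_x = 1  [D, B, C are collinear ∩ FC ⟂ DB]
2. C_y = -4  [D, B, C are collinear ∩ FC ⟂ DB]
   → C = (1, -4)
3. G_x = -53/12  [G is the centroid of △EFB]
4. G_y = -14/3  [G is the centroid of △EFB]
   → G = (-53/12, -14/3)

C = (1, -4)
G = (-53/12, -14/3)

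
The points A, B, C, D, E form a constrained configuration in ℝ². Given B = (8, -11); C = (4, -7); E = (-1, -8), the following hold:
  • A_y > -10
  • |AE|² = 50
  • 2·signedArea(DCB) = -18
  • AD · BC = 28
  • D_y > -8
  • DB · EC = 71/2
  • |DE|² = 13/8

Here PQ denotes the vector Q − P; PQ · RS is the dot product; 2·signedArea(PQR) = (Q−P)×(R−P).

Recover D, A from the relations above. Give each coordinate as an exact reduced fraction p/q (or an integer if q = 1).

A = (6, -9)
D = (1/4, -31/4)

1. D_x = 1/4  [2·signedArea(DCB) = -18 ∩ DB · EC = 71/2]
2. D_y = -31/4  [2·signedArea(DCB) = -18 ∩ DB · EC = 71/2]
   → D = (1/4, -31/4)
3. A_x = 6  [line 4·x + -4·y + -60 = 0 ∩ |AE|² = 50]
4. A_y = -9  [line 4·x + -4·y + -60 = 0 ∩ |AE|² = 50]
   → A = (6, -9)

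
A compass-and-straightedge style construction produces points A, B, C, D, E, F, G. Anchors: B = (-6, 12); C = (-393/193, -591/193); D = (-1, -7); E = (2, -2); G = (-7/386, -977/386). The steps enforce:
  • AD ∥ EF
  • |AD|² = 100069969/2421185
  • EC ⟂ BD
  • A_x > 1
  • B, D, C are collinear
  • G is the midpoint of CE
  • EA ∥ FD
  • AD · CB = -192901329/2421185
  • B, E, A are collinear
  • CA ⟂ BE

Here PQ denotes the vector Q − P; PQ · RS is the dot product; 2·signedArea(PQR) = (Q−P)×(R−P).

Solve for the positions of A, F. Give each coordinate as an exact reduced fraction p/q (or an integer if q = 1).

1. A_x = 18366/12545  [B, E, A are collinear ∩ CA ⟂ BE]
2. A_y = -13323/12545  [B, E, A are collinear ∩ CA ⟂ BE]
   → A = (18366/12545, -13323/12545)
3. F_x = -5821/12545  [EA ∥ FD ∩ AD ∥ EF]
4. F_y = -99582/12545  [EA ∥ FD ∩ AD ∥ EF]
   → F = (-5821/12545, -99582/12545)

A = (18366/12545, -13323/12545)
F = (-5821/12545, -99582/12545)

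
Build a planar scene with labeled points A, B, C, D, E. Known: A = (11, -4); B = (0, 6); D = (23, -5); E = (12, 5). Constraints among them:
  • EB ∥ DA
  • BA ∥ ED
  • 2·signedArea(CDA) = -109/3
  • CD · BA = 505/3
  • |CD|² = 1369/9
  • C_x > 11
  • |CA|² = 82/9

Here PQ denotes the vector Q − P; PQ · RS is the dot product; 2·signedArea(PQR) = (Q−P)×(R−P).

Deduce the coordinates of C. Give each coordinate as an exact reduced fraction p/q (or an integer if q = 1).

C = (34/3, -1)

1. C_x = 34/3  [CD · BA = 505/3 ∩ 2·signedArea(CDA) = -109/3]
2. C_y = -1  [CD · BA = 505/3 ∩ 2·signedArea(CDA) = -109/3]
   → C = (34/3, -1)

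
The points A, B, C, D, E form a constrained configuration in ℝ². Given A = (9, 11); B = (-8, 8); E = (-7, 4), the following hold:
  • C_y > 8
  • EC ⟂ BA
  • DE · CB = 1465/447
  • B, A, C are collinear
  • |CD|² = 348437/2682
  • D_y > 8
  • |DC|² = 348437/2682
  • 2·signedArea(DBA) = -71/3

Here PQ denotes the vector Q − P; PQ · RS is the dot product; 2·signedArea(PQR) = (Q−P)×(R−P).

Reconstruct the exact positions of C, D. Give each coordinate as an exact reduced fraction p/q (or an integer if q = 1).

1. C_x = -2299/298  [B, A, C are collinear ∩ EC ⟂ BA]
2. C_y = 2399/298  [B, A, C are collinear ∩ EC ⟂ BA]
   → C = (-2299/298, 2399/298)
3. D_x = 11/3  [DE · CB = 1465/447 ∩ 2·signedArea(DBA) = -71/3]
4. D_y = 26/3  [DE · CB = 1465/447 ∩ 2·signedArea(DBA) = -71/3]
   → D = (11/3, 26/3)

C = (-2299/298, 2399/298)
D = (11/3, 26/3)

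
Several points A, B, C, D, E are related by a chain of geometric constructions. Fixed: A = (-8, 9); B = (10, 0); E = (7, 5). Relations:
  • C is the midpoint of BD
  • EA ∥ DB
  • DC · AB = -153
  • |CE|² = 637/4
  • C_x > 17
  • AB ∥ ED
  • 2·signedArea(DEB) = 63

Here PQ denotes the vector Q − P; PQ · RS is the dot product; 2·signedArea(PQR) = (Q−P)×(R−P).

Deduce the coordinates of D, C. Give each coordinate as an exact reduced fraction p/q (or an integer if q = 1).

1. D_x = 25  [EA ∥ DB ∩ AB ∥ ED]
2. D_y = -4  [EA ∥ DB ∩ AB ∥ ED]
   → D = (25, -4)
3. C_x = 35/2  [C is the midpoint of BD]
4. C_y = -2  [C is the midpoint of BD]
   → C = (35/2, -2)

C = (35/2, -2)
D = (25, -4)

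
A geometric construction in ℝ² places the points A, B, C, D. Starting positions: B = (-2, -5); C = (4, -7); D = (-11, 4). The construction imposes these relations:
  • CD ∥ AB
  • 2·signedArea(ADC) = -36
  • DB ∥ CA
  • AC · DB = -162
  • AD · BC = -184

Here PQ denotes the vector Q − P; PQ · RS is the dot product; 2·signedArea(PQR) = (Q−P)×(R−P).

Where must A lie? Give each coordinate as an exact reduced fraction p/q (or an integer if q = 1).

A = (13, -16)

1. A_x = 13  [CD ∥ AB ∩ DB ∥ CA]
2. A_y = -16  [CD ∥ AB ∩ DB ∥ CA]
   → A = (13, -16)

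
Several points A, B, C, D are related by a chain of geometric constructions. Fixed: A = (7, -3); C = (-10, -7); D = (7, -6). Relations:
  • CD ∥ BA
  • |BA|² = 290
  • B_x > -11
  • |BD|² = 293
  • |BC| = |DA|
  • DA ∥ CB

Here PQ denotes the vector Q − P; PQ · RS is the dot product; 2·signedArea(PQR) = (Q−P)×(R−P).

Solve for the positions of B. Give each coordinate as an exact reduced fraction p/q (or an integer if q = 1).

B = (-10, -4)

1. B_x = -10  [CD ∥ BA ∩ DA ∥ CB]
2. B_y = -4  [CD ∥ BA ∩ DA ∥ CB]
   → B = (-10, -4)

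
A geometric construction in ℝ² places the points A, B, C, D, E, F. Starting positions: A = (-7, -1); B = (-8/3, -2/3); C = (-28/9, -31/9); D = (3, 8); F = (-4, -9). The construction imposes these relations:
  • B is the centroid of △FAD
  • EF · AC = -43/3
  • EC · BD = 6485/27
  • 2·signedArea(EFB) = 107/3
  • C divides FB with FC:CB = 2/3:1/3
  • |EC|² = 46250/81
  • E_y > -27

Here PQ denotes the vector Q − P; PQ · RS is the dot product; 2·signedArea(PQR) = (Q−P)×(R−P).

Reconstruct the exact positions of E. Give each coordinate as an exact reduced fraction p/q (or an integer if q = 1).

1. E_x = -11  [EF · AC = -43/3 ∩ EC · BD = 6485/27]
2. E_y = -26  [EF · AC = -43/3 ∩ EC · BD = 6485/27]
   → E = (-11, -26)

E = (-11, -26)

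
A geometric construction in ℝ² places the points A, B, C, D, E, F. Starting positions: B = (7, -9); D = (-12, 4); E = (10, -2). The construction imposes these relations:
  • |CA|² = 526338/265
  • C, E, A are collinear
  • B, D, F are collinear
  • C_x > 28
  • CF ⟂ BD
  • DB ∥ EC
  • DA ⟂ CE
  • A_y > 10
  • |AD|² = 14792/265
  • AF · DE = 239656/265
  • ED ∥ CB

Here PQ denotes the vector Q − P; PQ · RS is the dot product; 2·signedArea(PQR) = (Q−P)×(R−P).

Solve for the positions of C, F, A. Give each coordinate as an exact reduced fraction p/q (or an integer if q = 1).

1. C_x = 29  [ED ∥ CB ∩ DB ∥ EC]
2. C_y = -15  [ED ∥ CB ∩ DB ∥ EC]
   → C = (29, -15)
3. F_x = 6567/265  [B, D, F are collinear ∩ CF ⟂ BD]
4. F_y = -5609/265  [B, D, F are collinear ∩ CF ⟂ BD]
   → F = (6567/265, -5609/265)
5. A_x = -2062/265  [C, E, A are collinear ∩ DA ⟂ CE]
6. A_y = 2694/265  [C, E, A are collinear ∩ DA ⟂ CE]
   → A = (-2062/265, 2694/265)

A = (-2062/265, 2694/265)
C = (29, -15)
F = (6567/265, -5609/265)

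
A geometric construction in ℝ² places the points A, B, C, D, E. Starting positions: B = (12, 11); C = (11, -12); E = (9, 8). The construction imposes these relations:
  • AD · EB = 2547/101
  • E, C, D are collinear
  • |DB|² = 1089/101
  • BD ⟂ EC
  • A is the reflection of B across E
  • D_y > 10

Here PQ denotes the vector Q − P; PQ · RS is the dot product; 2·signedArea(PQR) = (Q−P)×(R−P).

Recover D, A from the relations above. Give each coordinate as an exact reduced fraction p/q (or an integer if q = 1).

1. D_x = 882/101  [E, C, D are collinear ∩ BD ⟂ EC]
2. D_y = 1078/101  [E, C, D are collinear ∩ BD ⟂ EC]
   → D = (882/101, 1078/101)
3. A_x = 6  [A is the reflection of B across E]
4. A_y = 5  [A is the reflection of B across E]
   → A = (6, 5)

A = (6, 5)
D = (882/101, 1078/101)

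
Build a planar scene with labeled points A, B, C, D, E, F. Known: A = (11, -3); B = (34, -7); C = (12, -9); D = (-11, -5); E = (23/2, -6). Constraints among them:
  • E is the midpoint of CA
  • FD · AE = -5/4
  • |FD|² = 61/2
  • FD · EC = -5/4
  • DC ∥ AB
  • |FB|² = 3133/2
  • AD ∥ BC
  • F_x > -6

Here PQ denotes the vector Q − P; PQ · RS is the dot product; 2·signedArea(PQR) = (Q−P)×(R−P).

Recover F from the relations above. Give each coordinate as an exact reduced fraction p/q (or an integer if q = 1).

F = (-11/2, -9/2)

1. F_x = -11/2  [line -1/2·x + 3·y + 43/4 = 0 ∩ |FD|² = 61/2]
2. F_y = -9/2  [line -1/2·x + 3·y + 43/4 = 0 ∩ |FD|² = 61/2]
   → F = (-11/2, -9/2)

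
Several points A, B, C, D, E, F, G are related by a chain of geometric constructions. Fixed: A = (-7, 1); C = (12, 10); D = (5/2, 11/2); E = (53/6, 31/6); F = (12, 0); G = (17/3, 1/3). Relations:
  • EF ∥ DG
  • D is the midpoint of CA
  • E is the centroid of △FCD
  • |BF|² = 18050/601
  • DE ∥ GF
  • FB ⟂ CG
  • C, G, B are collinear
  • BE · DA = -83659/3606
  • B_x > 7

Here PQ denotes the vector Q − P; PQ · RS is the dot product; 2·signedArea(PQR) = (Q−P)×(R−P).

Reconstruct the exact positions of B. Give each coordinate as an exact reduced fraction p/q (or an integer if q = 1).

B = (4457/601, 1805/601)

1. B_x = 4457/601  [C, G, B are collinear ∩ FB ⟂ CG]
2. B_y = 1805/601  [C, G, B are collinear ∩ FB ⟂ CG]
   → B = (4457/601, 1805/601)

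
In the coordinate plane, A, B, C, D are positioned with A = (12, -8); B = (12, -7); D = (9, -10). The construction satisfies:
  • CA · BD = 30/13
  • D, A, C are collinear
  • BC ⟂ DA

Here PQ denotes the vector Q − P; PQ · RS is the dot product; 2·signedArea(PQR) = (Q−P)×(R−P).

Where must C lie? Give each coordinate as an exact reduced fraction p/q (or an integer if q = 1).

1. C_x = 162/13  [D, A, C are collinear ∩ BC ⟂ DA]
2. C_y = -100/13  [D, A, C are collinear ∩ BC ⟂ DA]
   → C = (162/13, -100/13)

C = (162/13, -100/13)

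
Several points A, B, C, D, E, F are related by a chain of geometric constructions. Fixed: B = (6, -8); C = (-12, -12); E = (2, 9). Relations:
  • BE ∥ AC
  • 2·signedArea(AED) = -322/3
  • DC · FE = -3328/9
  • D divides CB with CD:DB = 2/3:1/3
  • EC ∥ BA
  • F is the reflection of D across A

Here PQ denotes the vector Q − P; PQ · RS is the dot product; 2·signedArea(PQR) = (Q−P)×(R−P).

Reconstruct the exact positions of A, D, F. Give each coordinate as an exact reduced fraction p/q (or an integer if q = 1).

1. A_x = -8  [BE ∥ AC ∩ EC ∥ BA]
2. A_y = -29  [BE ∥ AC ∩ EC ∥ BA]
   → A = (-8, -29)
3. D_x = 0  [D divides CB with CD:DB = 2/3:1/3]
4. D_y = -28/3  [D divides CB with CD:DB = 2/3:1/3]
   → D = (0, -28/3)
5. F_x = -16  [F is the reflection of D across A]
6. F_y = -146/3  [F is the reflection of D across A]
   → F = (-16, -146/3)

A = (-8, -29)
D = (0, -28/3)
F = (-16, -146/3)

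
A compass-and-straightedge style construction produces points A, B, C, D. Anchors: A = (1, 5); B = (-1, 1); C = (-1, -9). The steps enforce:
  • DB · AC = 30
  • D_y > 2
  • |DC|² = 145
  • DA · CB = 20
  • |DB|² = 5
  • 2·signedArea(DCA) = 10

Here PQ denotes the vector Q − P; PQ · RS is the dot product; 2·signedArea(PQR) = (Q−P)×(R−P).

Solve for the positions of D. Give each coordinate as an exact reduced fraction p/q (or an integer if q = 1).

1. D_x = 0  [DA · CB = 20 ∩ DB · AC = 30]
2. D_y = 3  [DA · CB = 20 ∩ DB · AC = 30]
   → D = (0, 3)

D = (0, 3)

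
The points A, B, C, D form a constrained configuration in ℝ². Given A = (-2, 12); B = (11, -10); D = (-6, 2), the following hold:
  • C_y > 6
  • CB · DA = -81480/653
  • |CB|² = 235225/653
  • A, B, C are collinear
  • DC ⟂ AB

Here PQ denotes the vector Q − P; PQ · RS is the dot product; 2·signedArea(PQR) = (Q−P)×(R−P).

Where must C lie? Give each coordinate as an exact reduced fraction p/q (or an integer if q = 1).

C = (878/653, 4140/653)

1. C_x = 878/653  [A, B, C are collinear ∩ DC ⟂ AB]
2. C_y = 4140/653  [A, B, C are collinear ∩ DC ⟂ AB]
   → C = (878/653, 4140/653)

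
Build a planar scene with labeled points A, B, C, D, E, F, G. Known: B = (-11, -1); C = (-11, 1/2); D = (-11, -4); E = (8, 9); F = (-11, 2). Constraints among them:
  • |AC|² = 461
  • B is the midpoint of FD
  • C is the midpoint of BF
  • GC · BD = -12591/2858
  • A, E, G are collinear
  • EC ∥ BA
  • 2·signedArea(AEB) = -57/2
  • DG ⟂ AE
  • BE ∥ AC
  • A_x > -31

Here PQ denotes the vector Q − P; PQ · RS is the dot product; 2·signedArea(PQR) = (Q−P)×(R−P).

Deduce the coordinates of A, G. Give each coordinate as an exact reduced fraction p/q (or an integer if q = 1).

1. A_x = -30  [BE ∥ AC ∩ EC ∥ BA]
2. A_y = -19/2  [BE ∥ AC ∩ EC ∥ BA]
   → A = (-30, -19/2)
3. G_x = -17828/1429  [A, E, G are collinear ∩ DG ⟂ AE]
4. G_y = -1384/1429  [A, E, G are collinear ∩ DG ⟂ AE]
   → G = (-17828/1429, -1384/1429)

A = (-30, -19/2)
G = (-17828/1429, -1384/1429)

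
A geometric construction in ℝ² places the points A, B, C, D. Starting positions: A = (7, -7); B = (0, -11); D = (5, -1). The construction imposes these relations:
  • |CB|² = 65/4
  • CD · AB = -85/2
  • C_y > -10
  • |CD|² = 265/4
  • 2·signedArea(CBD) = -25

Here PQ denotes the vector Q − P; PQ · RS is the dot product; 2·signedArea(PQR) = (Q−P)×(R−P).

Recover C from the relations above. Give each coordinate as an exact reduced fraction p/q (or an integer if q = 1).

C = (7/2, -9)

1. C_x = 7/2  [2·signedArea(CBD) = -25 ∩ CD · AB = -85/2]
2. C_y = -9  [2·signedArea(CBD) = -25 ∩ CD · AB = -85/2]
   → C = (7/2, -9)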